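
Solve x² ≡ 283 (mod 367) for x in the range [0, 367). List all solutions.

83, 284

Since 367 ≡ 3 (mod 4), a square root of 283 is 283^((367+1)/4) = 283^92 mod 367.
Repeated squaring: 283^2≡83, 283^4≡283, 283^8≡83, 283^16≡283, 283^32≡83, 283^64≡283 (mod 367).
283^92 = 283^(64+16+8+4) ≡ 83 (mod 367).
Check: 83² = 6889 ≡ 283 (mod 367). The two roots are 83 and 284.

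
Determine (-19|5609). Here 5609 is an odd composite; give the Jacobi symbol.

1

First reduce: -19 ≡ 5590 (mod 5609).
Pull out 2: since 5609 ≡ 1 (mod 8), (2/5609) = +1.
Reciprocity: 2795 ≡ 3 and 5609 ≡ 1 (mod 4), so (2795/5609) = +(5609/2795).
Reduce top mod 2795: now compute (19/2795).
Reciprocity: 19 ≡ 3 and 2795 ≡ 3 (mod 4), so (19/2795) = −(2795/19).
Reduce top mod 19: now compute (2/19).
Pull out 2: since 19 ≡ 3 (mod 8), (2/19) = -1.
Reached (1/19) = 1. Collecting the sign flips along the way, the symbol is +1.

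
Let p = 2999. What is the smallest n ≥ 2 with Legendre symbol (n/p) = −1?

(2/2999) = +1, so 2 is a residue.
(3/2999) = +1, so 3 is a residue.
(4/2999) = +1, so 4 is a residue.
(5/2999) = +1, so 5 is a residue.
(6/2999) = +1, so 6 is a residue.
(7/2999) = +1, so 7 is a residue.
(8/2999) = +1, so 8 is a residue.
(9/2999) = +1, so 9 is a residue.
(10/2999) = +1, so 10 is a residue.
(11/2999) = +1, so 11 is a residue.
(12/2999) = +1, so 12 is a residue.
(13/2999) = +1, so 13 is a residue.
(14/2999) = +1, so 14 is a residue.
(15/2999) = +1, so 15 is a residue.
(16/2999) = +1, so 16 is a residue.
(17/2999) = −1, so 17 is the smallest positive non-residue mod 2999.

17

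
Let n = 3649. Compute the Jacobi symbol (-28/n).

1

First reduce: -28 ≡ 3621 (mod 3649).
Reciprocity: 3621 ≡ 1 and 3649 ≡ 1 (mod 4), so (3621/3649) = +(3649/3621).
Reduce top mod 3621: now compute (28/3621).
Pull out 2^2: since 3621 ≡ 5 (mod 8), (2/3621) = -1, so (2/3621)^2 = +1.
Reciprocity: 7 ≡ 3 and 3621 ≡ 1 (mod 4), so (7/3621) = +(3621/7).
Reduce top mod 7: now compute (2/7).
Pull out 2: since 7 ≡ 7 (mod 8), (2/7) = +1.
Reached (1/7) = 1. Collecting the sign flips along the way, the symbol is +1.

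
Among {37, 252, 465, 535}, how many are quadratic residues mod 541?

(37/541) = -1 → non-residue.
(252/541) = +1 → QR.
(465/541) = +1 → QR.
(535/541) = -1 → non-residue.
Total quadratic residues among the 4: 2.

2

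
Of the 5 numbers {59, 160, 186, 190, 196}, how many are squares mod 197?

4

(59/197) = +1 → QR.
(160/197) = +1 → QR.
(186/197) = -1 → non-residue.
(190/197) = +1 → QR.
(196/197) = +1 → QR.
Total quadratic residues among the 5: 4.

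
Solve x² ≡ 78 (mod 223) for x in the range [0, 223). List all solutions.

69, 154

Since 223 ≡ 3 (mod 4), a square root of 78 is 78^((223+1)/4) = 78^56 mod 223.
Repeated squaring: 78^2≡63, 78^4≡178, 78^8≡18, 78^16≡101, 78^32≡166 (mod 223).
78^56 = 78^(32+16+8) ≡ 69 (mod 223).
Check: 69² = 4761 ≡ 78 (mod 223). The two roots are 69 and 154.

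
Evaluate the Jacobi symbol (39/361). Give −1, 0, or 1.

Reciprocity: 39 ≡ 3 and 361 ≡ 1 (mod 4), so (39/361) = +(361/39).
Reduce top mod 39: now compute (10/39).
Pull out 2: since 39 ≡ 7 (mod 8), (2/39) = +1.
Reciprocity: 5 ≡ 1 and 39 ≡ 3 (mod 4), so (5/39) = +(39/5).
Reduce top mod 5: now compute (4/5).
Pull out 2^2: since 5 ≡ 5 (mod 8), (2/5) = -1, so (2/5)^2 = +1.
Reached (1/5) = 1. Collecting the sign flips along the way, the symbol is +1.

1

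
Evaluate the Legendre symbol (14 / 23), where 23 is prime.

Euler's criterion: (14/23) ≡ 14^11 (mod 23).
14^2 ≡ 12 (mod 23)
14^4 ≡ 6 (mod 23)
14^8 ≡ 13 (mod 23)
14^11 = 14^(8+2+1) ≡ 22 (mod 23).
Result is 22 ≡ −1, so (14/23) = −1.

-1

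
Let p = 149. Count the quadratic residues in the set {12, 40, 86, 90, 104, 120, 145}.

4

(12/149) = -1 → non-residue.
(40/149) = -1 → non-residue.
(86/149) = +1 → QR.
(90/149) = -1 → non-residue.
(104/149) = +1 → QR.
(120/149) = +1 → QR.
(145/149) = +1 → QR.
Total quadratic residues among the 7: 4.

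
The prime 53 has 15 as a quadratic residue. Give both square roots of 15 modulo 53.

11, 42

53 ≡ 1 (mod 4), so we find a root by search.
Trying successive values, 11² = 121 ≡ 15 (mod 53). The other root is 53 − 11 = 42.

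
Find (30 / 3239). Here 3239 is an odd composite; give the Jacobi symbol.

1

Pull out 2: since 3239 ≡ 7 (mod 8), (2/3239) = +1.
Reciprocity: 15 ≡ 3 and 3239 ≡ 3 (mod 4), so (15/3239) = −(3239/15).
Reduce top mod 15: now compute (14/15).
Pull out 2: since 15 ≡ 7 (mod 8), (2/15) = +1.
Reciprocity: 7 ≡ 3 and 15 ≡ 3 (mod 4), so (7/15) = −(15/7).
Reduce top mod 7: now compute (1/7).
Reached (1/7) = 1. Collecting the sign flips along the way, the symbol is +1.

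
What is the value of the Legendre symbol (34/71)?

-1

Euler's criterion: (34/71) ≡ 34^35 (mod 71).
34^2 ≡ 20 (mod 71)
34^4 ≡ 45 (mod 71)
34^8 ≡ 37 (mod 71)
34^16 ≡ 20 (mod 71)
34^32 ≡ 45 (mod 71)
34^35 = 34^(32+2+1) ≡ 70 (mod 71).
Result is 70 ≡ −1, so (34/71) = −1.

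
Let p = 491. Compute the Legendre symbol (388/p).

Euler's criterion: (388/491) ≡ 388^245 (mod 491).
388^2 ≡ 298 (mod 491)
388^4 ≡ 424 (mod 491)
388^8 ≡ 70 (mod 491)
388^16 ≡ 481 (mod 491)
388^32 ≡ 100 (mod 491)
388^64 ≡ 180 (mod 491)
388^128 ≡ 485 (mod 491)
388^245 = 388^(128+64+32+16+4+1) ≡ 1 (mod 491).
Result is 1, so (388/491) = 1.

1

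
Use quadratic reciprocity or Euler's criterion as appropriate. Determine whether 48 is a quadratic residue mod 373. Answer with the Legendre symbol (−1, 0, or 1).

Pull out 2^4: since 373 ≡ 5 (mod 8), (2/373) = -1, so (2/373)^4 = +1.
Reciprocity: 3 ≡ 3 and 373 ≡ 1 (mod 4), so (3/373) = +(373/3).
Reduce top mod 3: now compute (1/3).
Reached (1/3) = 1. Collecting the sign flips along the way, the symbol is +1.

1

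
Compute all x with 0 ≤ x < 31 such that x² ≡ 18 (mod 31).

Since 31 ≡ 3 (mod 4), a square root of 18 is 18^((31+1)/4) = 18^8 mod 31.
Repeated squaring: 18^2≡14, 18^4≡10, 18^8≡7 (mod 31).
18^8 = 18^(8) ≡ 7 (mod 31).
Check: 7² = 49 ≡ 18 (mod 31). The two roots are 7 and 24.

7, 24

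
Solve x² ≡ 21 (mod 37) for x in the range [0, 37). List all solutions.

13, 24

37 ≡ 1 (mod 4), so we find a root by search.
Trying successive values, 13² = 169 ≡ 21 (mod 37). The other root is 37 − 13 = 24.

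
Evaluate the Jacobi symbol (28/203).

0

Pull out 2^2: since 203 ≡ 3 (mod 8), (2/203) = -1, so (2/203)^2 = +1.
Reciprocity: 7 ≡ 3 and 203 ≡ 3 (mod 4), so (7/203) = −(203/7).
Reduce top mod 7: now compute (0/7).
Top reduces to 0: gcd > 1, so the symbol is 0.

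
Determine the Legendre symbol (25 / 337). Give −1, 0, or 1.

1

Reciprocity: 25 ≡ 1 and 337 ≡ 1 (mod 4), so (25/337) = +(337/25).
Reduce top mod 25: now compute (12/25).
Pull out 2^2: since 25 ≡ 1 (mod 8), (2/25) = +1, so (2/25)^2 = +1.
Reciprocity: 3 ≡ 3 and 25 ≡ 1 (mod 4), so (3/25) = +(25/3).
Reduce top mod 3: now compute (1/3).
Reached (1/3) = 1. Collecting the sign flips along the way, the symbol is +1.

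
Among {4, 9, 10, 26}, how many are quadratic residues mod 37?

(4/37) = +1 → QR.
(9/37) = +1 → QR.
(10/37) = +1 → QR.
(26/37) = +1 → QR.
Total quadratic residues among the 4: 4.

4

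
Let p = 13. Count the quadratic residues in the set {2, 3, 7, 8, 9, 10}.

3

(2/13) = -1 → non-residue.
(3/13) = +1 → QR.
(7/13) = -1 → non-residue.
(8/13) = -1 → non-residue.
(9/13) = +1 → QR.
(10/13) = +1 → QR.
Total quadratic residues among the 6: 3.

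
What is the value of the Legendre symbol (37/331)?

Euler's criterion: (37/331) ≡ 37^165 (mod 331).
37^2 ≡ 45 (mod 331)
37^4 ≡ 39 (mod 331)
37^8 ≡ 197 (mod 331)
37^16 ≡ 82 (mod 331)
37^32 ≡ 104 (mod 331)
37^64 ≡ 224 (mod 331)
37^128 ≡ 195 (mod 331)
37^165 = 37^(128+32+4+1) ≡ 330 (mod 331).
Result is 330 ≡ −1, so (37/331) = −1.

-1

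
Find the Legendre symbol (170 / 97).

Euler's criterion: (170/97) ≡ 73^48 (mod 97).
73^2 ≡ 91 (mod 97)
73^4 ≡ 36 (mod 97)
73^8 ≡ 35 (mod 97)
73^16 ≡ 61 (mod 97)
73^32 ≡ 35 (mod 97)
73^48 = 73^(32+16) ≡ 1 (mod 97).
Result is 1, so (170/97) = 1.

1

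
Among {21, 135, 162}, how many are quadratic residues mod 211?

1

(21/211) = +1 → QR.
(135/211) = -1 → non-residue.
(162/211) = -1 → non-residue.
Total quadratic residues among the 3: 1.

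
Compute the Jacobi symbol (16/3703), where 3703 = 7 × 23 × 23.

1

Pull out 2^4: since 3703 ≡ 7 (mod 8), (2/3703) = +1, so (2/3703)^4 = +1.
Reached (1/3703) = 1. Collecting the sign flips along the way, the symbol is +1.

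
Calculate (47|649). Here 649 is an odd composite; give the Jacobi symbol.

Reciprocity: 47 ≡ 3 and 649 ≡ 1 (mod 4), so (47/649) = +(649/47).
Reduce top mod 47: now compute (38/47).
Pull out 2: since 47 ≡ 7 (mod 8), (2/47) = +1.
Reciprocity: 19 ≡ 3 and 47 ≡ 3 (mod 4), so (19/47) = −(47/19).
Reduce top mod 19: now compute (9/19).
Reciprocity: 9 ≡ 1 and 19 ≡ 3 (mod 4), so (9/19) = +(19/9).
Reduce top mod 9: now compute (1/9).
Reached (1/9) = 1. Collecting the sign flips along the way, the symbol is -1.

-1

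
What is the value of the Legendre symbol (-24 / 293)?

First reduce: -24 ≡ 269 (mod 293).
Reciprocity: 269 ≡ 1 and 293 ≡ 1 (mod 4), so (269/293) = +(293/269).
Reduce top mod 269: now compute (24/269).
Pull out 2^3: since 269 ≡ 5 (mod 8), (2/269) = -1, so (2/269)^3 = -1.
Reciprocity: 3 ≡ 3 and 269 ≡ 1 (mod 4), so (3/269) = +(269/3).
Reduce top mod 3: now compute (2/3).
Pull out 2: since 3 ≡ 3 (mod 8), (2/3) = -1.
Reached (1/3) = 1. Collecting the sign flips along the way, the symbol is +1.

1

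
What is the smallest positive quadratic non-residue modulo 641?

(2/641) = +1, so 2 is a residue.
(3/641) = −1, so 3 is the smallest positive non-residue mod 641.

3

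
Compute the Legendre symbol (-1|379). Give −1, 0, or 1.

Euler's criterion: (-1/379) ≡ 378^189 (mod 379).
378^2 ≡ 1 (mod 379)
378^4 ≡ 1 (mod 379)
378^8 ≡ 1 (mod 379)
378^16 ≡ 1 (mod 379)
378^32 ≡ 1 (mod 379)
378^64 ≡ 1 (mod 379)
378^128 ≡ 1 (mod 379)
378^189 = 378^(128+32+16+8+4+1) ≡ 378 (mod 379).
Result is 378 ≡ −1, so (-1/379) = −1.

-1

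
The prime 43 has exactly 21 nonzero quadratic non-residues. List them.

2 3 5 7 8 12 18 19 20 22 26 27 28 29 30 32 33 34 37 39 42

Square k = 1,…,21 (k and 43−k give the same square):
1²=1, 2²=4, 3²=9, 4²=16, 5²=25, 6²=36, 7²≡6, 8²≡21, 9²≡38, 10²≡14, 11²≡35, 12²≡15, 13²≡40, 14²≡24, 15²≡10, 16²≡41, 17²≡31, 18²≡23, 19²≡17, 20²≡13, 21²≡11 (mod 43).
The residues are {1, 4, 6, 9, 10, 11, 13, 14, 15, 16, 17, 21, 23, 24, 25, 31, 35, 36, 38, 40, 41}; the non-residues are the remaining 21 nonzero classes.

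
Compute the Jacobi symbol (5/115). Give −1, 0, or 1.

Reciprocity: 5 ≡ 1 and 115 ≡ 3 (mod 4), so (5/115) = +(115/5).
Reduce top mod 5: now compute (0/5).
Top reduces to 0: gcd > 1, so the symbol is 0.

0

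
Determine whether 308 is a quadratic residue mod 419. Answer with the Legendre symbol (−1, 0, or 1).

Pull out 2^2: since 419 ≡ 3 (mod 8), (2/419) = -1, so (2/419)^2 = +1.
Reciprocity: 77 ≡ 1 and 419 ≡ 3 (mod 4), so (77/419) = +(419/77).
Reduce top mod 77: now compute (34/77).
Pull out 2: since 77 ≡ 5 (mod 8), (2/77) = -1.
Reciprocity: 17 ≡ 1 and 77 ≡ 1 (mod 4), so (17/77) = +(77/17).
Reduce top mod 17: now compute (9/17).
Reciprocity: 9 ≡ 1 and 17 ≡ 1 (mod 4), so (9/17) = +(17/9).
Reduce top mod 9: now compute (8/9).
Pull out 2^3: since 9 ≡ 1 (mod 8), (2/9) = +1, so (2/9)^3 = +1.
Reached (1/9) = 1. Collecting the sign flips along the way, the symbol is -1.

-1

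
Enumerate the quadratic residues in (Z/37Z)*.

Square k = 1,…,18 (k and 37−k give the same square):
1²=1, 2²=4, 3²=9, 4²=16, 5²=25, 6²=36, 7²≡12, 8²≡27, 9²≡7, 10²≡26, 11²≡10, 12²≡33, 13²≡21, 14²≡11, 15²≡3, 16²≡34, 17²≡30, 18²≡28 (mod 37).
So the quadratic residues mod 37 are {1, 3, 4, 7, 9, 10, 11, 12, 16, 21, 25, 26, 27, 28, 30, 33, 34, 36}.

1 3 4 7 9 10 11 12 16 21 25 26 27 28 30 33 34 36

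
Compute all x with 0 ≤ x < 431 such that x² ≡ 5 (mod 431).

181, 250

Since 431 ≡ 3 (mod 4), a square root of 5 is 5^((431+1)/4) = 5^108 mod 431.
Repeated squaring: 5^2≡25, 5^4≡194, 5^8≡139, 5^16≡357, 5^32≡304, 5^64≡182 (mod 431).
5^108 = 5^(64+32+8+4) ≡ 250 (mod 431).
Check: 250² = 62500 ≡ 5 (mod 431). The two roots are 181 and 250.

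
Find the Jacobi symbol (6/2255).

1

Pull out 2: since 2255 ≡ 7 (mod 8), (2/2255) = +1.
Reciprocity: 3 ≡ 3 and 2255 ≡ 3 (mod 4), so (3/2255) = −(2255/3).
Reduce top mod 3: now compute (2/3).
Pull out 2: since 3 ≡ 3 (mod 8), (2/3) = -1.
Reached (1/3) = 1. Collecting the sign flips along the way, the symbol is +1.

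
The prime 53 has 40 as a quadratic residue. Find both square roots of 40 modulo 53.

53 ≡ 1 (mod 4), so we find a root by search.
Trying successive values, 26² = 676 ≡ 40 (mod 53). The other root is 53 − 26 = 27.

26, 27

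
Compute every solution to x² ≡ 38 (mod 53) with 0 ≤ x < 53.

12, 41

53 ≡ 1 (mod 4), so we find a root by search.
Trying successive values, 12² = 144 ≡ 38 (mod 53). The other root is 53 − 12 = 41.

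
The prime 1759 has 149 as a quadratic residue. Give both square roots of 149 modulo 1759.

446, 1313

Since 1759 ≡ 3 (mod 4), a square root of 149 is 149^((1759+1)/4) = 149^440 mod 1759.
Repeated squaring: 149^2≡1093, 149^4≡288, 149^8≡271, 149^16≡1322, 149^32≡997, 149^64≡174, 149^128≡373, 149^256≡168 (mod 1759).
149^440 = 149^(256+128+32+16+8) ≡ 446 (mod 1759).
Check: 446² = 198916 ≡ 149 (mod 1759). The two roots are 446 and 1313.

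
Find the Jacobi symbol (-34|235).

-1

First reduce: -34 ≡ 201 (mod 235).
Reciprocity: 201 ≡ 1 and 235 ≡ 3 (mod 4), so (201/235) = +(235/201).
Reduce top mod 201: now compute (34/201).
Pull out 2: since 201 ≡ 1 (mod 8), (2/201) = +1.
Reciprocity: 17 ≡ 1 and 201 ≡ 1 (mod 4), so (17/201) = +(201/17).
Reduce top mod 17: now compute (14/17).
Pull out 2: since 17 ≡ 1 (mod 8), (2/17) = +1.
Reciprocity: 7 ≡ 3 and 17 ≡ 1 (mod 4), so (7/17) = +(17/7).
Reduce top mod 7: now compute (3/7).
Reciprocity: 3 ≡ 3 and 7 ≡ 3 (mod 4), so (3/7) = −(7/3).
Reduce top mod 3: now compute (1/3).
Reached (1/3) = 1. Collecting the sign flips along the way, the symbol is -1.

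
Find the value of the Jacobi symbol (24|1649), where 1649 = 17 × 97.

-1

Pull out 2^3: since 1649 ≡ 1 (mod 8), (2/1649) = +1, so (2/1649)^3 = +1.
Reciprocity: 3 ≡ 3 and 1649 ≡ 1 (mod 4), so (3/1649) = +(1649/3).
Reduce top mod 3: now compute (2/3).
Pull out 2: since 3 ≡ 3 (mod 8), (2/3) = -1.
Reached (1/3) = 1. Collecting the sign flips along the way, the symbol is -1.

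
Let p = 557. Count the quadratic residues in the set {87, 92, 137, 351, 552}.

(87/557) = -1 → non-residue.
(92/557) = -1 → non-residue.
(137/557) = +1 → QR.
(351/557) = +1 → QR.
(552/557) = -1 → non-residue.
Total quadratic residues among the 5: 2.

2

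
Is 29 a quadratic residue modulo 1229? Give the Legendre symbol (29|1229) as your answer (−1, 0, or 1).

-1

Reciprocity: 29 ≡ 1 and 1229 ≡ 1 (mod 4), so (29/1229) = +(1229/29).
Reduce top mod 29: now compute (11/29).
Reciprocity: 11 ≡ 3 and 29 ≡ 1 (mod 4), so (11/29) = +(29/11).
Reduce top mod 11: now compute (7/11).
Reciprocity: 7 ≡ 3 and 11 ≡ 3 (mod 4), so (7/11) = −(11/7).
Reduce top mod 7: now compute (4/7).
Pull out 2^2: since 7 ≡ 7 (mod 8), (2/7) = +1, so (2/7)^2 = +1.
Reached (1/7) = 1. Collecting the sign flips along the way, the symbol is -1.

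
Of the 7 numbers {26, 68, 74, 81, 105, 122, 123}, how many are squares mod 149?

4

(26/149) = +1 → QR.
(68/149) = +1 → QR.
(74/149) = -1 → non-residue.
(81/149) = +1 → QR.
(105/149) = -1 → non-residue.
(122/149) = -1 → non-residue.
(123/149) = +1 → QR.
Total quadratic residues among the 7: 4.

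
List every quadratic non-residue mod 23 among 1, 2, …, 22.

5 7 10 11 14 15 17 19 20 21 22

Square k = 1,…,11 (k and 23−k give the same square):
1²=1, 2²=4, 3²=9, 4²=16, 5²≡2, 6²≡13, 7²≡3, 8²≡18, 9²≡12, 10²≡8, 11²≡6 (mod 23).
The residues are {1, 2, 3, 4, 6, 8, 9, 12, 13, 16, 18}; the non-residues are the remaining 11 nonzero classes.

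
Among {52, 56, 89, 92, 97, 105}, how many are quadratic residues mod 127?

(52/127) = +1 → QR.
(56/127) = -1 → non-residue.
(89/127) = -1 → non-residue.
(92/127) = -1 → non-residue.
(97/127) = -1 → non-residue.
(105/127) = -1 → non-residue.
Total quadratic residues among the 6: 1.

1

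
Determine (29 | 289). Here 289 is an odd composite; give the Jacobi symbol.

Reciprocity: 29 ≡ 1 and 289 ≡ 1 (mod 4), so (29/289) = +(289/29).
Reduce top mod 29: now compute (28/29).
Pull out 2^2: since 29 ≡ 5 (mod 8), (2/29) = -1, so (2/29)^2 = +1.
Reciprocity: 7 ≡ 3 and 29 ≡ 1 (mod 4), so (7/29) = +(29/7).
Reduce top mod 7: now compute (1/7).
Reached (1/7) = 1. Collecting the sign flips along the way, the symbol is +1.

1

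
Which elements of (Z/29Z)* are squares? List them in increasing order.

Square k = 1,…,14 (k and 29−k give the same square):
1²=1, 2²=4, 3²=9, 4²=16, 5²=25, 6²≡7, 7²≡20, 8²≡6, 9²≡23, 10²≡13, 11²≡5, 12²≡28, 13²≡24, 14²≡22 (mod 29).
So the quadratic residues mod 29 are {1, 4, 5, 6, 7, 9, 13, 16, 20, 22, 23, 24, 25, 28}.

1,4,5,6,7,9,13,16,20,22,23,24,25,28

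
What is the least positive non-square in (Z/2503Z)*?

(2/2503) = +1, so 2 is a residue.
(3/2503) = −1, so 3 is the smallest positive non-residue mod 2503.

3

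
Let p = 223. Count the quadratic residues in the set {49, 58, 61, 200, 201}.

4

(49/223) = +1 → QR.
(58/223) = +1 → QR.
(61/223) = -1 → non-residue.
(200/223) = +1 → QR.
(201/223) = +1 → QR.
Total quadratic residues among the 5: 4.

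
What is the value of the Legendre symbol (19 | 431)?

1

Euler's criterion: (19/431) ≡ 19^215 (mod 431).
19^2 ≡ 361 (mod 431)
19^4 ≡ 159 (mod 431)
19^8 ≡ 283 (mod 431)
19^16 ≡ 354 (mod 431)
19^32 ≡ 326 (mod 431)
19^64 ≡ 250 (mod 431)
19^128 ≡ 5 (mod 431)
19^215 = 19^(128+64+16+4+2+1) ≡ 1 (mod 431).
Result is 1, so (19/431) = 1.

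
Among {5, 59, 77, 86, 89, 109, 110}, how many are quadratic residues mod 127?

0

(5/127) = -1 → non-residue.
(59/127) = -1 → non-residue.
(77/127) = -1 → non-residue.
(86/127) = -1 → non-residue.
(89/127) = -1 → non-residue.
(109/127) = -1 → non-residue.
(110/127) = -1 → non-residue.
Total quadratic residues among the 7: 0.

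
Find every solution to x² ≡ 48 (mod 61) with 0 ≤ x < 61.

29, 32

61 ≡ 1 (mod 4), so we find a root by search.
Trying successive values, 29² = 841 ≡ 48 (mod 61). The other root is 61 − 29 = 32.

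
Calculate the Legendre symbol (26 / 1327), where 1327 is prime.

Pull out 2: since 1327 ≡ 7 (mod 8), (2/1327) = +1.
Reciprocity: 13 ≡ 1 and 1327 ≡ 3 (mod 4), so (13/1327) = +(1327/13).
Reduce top mod 13: now compute (1/13).
Reached (1/13) = 1. Collecting the sign flips along the way, the symbol is +1.

1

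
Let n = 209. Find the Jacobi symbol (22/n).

Pull out 2: since 209 ≡ 1 (mod 8), (2/209) = +1.
Reciprocity: 11 ≡ 3 and 209 ≡ 1 (mod 4), so (11/209) = +(209/11).
Reduce top mod 11: now compute (0/11).
Top reduces to 0: gcd > 1, so the symbol is 0.

0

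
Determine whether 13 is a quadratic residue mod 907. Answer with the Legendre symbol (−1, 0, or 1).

1

Euler's criterion: (13/907) ≡ 13^453 (mod 907).
13^2 ≡ 169 (mod 907)
13^4 ≡ 444 (mod 907)
13^8 ≡ 317 (mod 907)
13^16 ≡ 719 (mod 907)
13^32 ≡ 878 (mod 907)
13^64 ≡ 841 (mod 907)
13^128 ≡ 728 (mod 907)
13^256 ≡ 296 (mod 907)
13^453 = 13^(256+128+64+4+1) ≡ 1 (mod 907).
Result is 1, so (13/907) = 1.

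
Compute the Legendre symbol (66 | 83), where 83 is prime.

-1

Euler's criterion: (66/83) ≡ 66^41 (mod 83).
66^2 ≡ 40 (mod 83)
66^4 ≡ 23 (mod 83)
66^8 ≡ 31 (mod 83)
66^16 ≡ 48 (mod 83)
66^32 ≡ 63 (mod 83)
66^41 = 66^(32+8+1) ≡ 82 (mod 83).
Result is 82 ≡ −1, so (66/83) = −1.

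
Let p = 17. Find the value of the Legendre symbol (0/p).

Top reduces to 0: gcd > 1, so the symbol is 0.

0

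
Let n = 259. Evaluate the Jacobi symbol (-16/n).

First reduce: -16 ≡ 243 (mod 259).
Reciprocity: 243 ≡ 3 and 259 ≡ 3 (mod 4), so (243/259) = −(259/243).
Reduce top mod 243: now compute (16/243).
Pull out 2^4: since 243 ≡ 3 (mod 8), (2/243) = -1, so (2/243)^4 = +1.
Reached (1/243) = 1. Collecting the sign flips along the way, the symbol is -1.

-1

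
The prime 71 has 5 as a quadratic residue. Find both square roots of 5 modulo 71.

Since 71 ≡ 3 (mod 4), a square root of 5 is 5^((71+1)/4) = 5^18 mod 71.
Repeated squaring: 5^2≡25, 5^4≡57, 5^8≡54, 5^16≡5 (mod 71).
5^18 = 5^(16+2) ≡ 54 (mod 71).
Check: 54² = 2916 ≡ 5 (mod 71). The two roots are 17 and 54.

17, 54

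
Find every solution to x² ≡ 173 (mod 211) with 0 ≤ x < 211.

54, 157

Since 211 ≡ 3 (mod 4), a square root of 173 is 173^((211+1)/4) = 173^53 mod 211.
Repeated squaring: 173^2≡178, 173^4≡34, 173^8≡101, 173^16≡73, 173^32≡54 (mod 211).
173^53 = 173^(32+16+4+1) ≡ 54 (mod 211).
Check: 54² = 2916 ≡ 173 (mod 211). The two roots are 54 and 157.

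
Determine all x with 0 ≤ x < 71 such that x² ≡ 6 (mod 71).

19, 52

Since 71 ≡ 3 (mod 4), a square root of 6 is 6^((71+1)/4) = 6^18 mod 71.
Repeated squaring: 6^2≡36, 6^4≡18, 6^8≡40, 6^16≡38 (mod 71).
6^18 = 6^(16+2) ≡ 19 (mod 71).
Check: 19² = 361 ≡ 6 (mod 71). The two roots are 19 and 52.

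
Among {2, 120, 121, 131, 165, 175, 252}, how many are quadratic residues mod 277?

(2/277) = -1 → non-residue.
(120/277) = +1 → QR.
(121/277) = +1 → QR.
(131/277) = +1 → QR.
(165/277) = +1 → QR.
(175/277) = +1 → QR.
(252/277) = +1 → QR.
Total quadratic residues among the 7: 6.

6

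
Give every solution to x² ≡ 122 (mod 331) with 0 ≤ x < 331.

28, 303

Since 331 ≡ 3 (mod 4), a square root of 122 is 122^((331+1)/4) = 122^83 mod 331.
Repeated squaring: 122^2≡320, 122^4≡121, 122^8≡77, 122^16≡302, 122^32≡179, 122^64≡265 (mod 331).
122^83 = 122^(64+16+2+1) ≡ 303 (mod 331).
Check: 303² = 91809 ≡ 122 (mod 331). The two roots are 28 and 303.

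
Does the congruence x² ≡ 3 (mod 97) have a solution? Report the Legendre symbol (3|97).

Euler's criterion: (3/97) ≡ 3^48 (mod 97).
3^2 ≡ 9 (mod 97)
3^4 ≡ 81 (mod 97)
3^8 ≡ 62 (mod 97)
3^16 ≡ 61 (mod 97)
3^32 ≡ 35 (mod 97)
3^48 = 3^(32+16) ≡ 1 (mod 97).
Result is 1, so (3/97) = 1.

1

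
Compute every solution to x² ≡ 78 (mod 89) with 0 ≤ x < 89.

16, 73

89 ≡ 1 (mod 4), so we find a root by search.
Trying successive values, 16² = 256 ≡ 78 (mod 89). The other root is 89 − 16 = 73.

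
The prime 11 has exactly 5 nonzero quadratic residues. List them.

Square k = 1,…,5 (k and 11−k give the same square):
1²=1, 2²=4, 3²=9, 4²≡5, 5²≡3 (mod 11).
So the quadratic residues mod 11 are {1, 3, 4, 5, 9}.

1,3,4,5,9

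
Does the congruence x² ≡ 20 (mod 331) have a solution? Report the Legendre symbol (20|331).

1

Euler's criterion: (20/331) ≡ 20^165 (mod 331).
20^2 ≡ 69 (mod 331)
20^4 ≡ 127 (mod 331)
20^8 ≡ 241 (mod 331)
20^16 ≡ 156 (mod 331)
20^32 ≡ 173 (mod 331)
20^64 ≡ 139 (mod 331)
20^128 ≡ 123 (mod 331)
20^165 = 20^(128+32+4+1) ≡ 1 (mod 331).
Result is 1, so (20/331) = 1.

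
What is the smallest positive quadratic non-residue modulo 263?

(2/263) = +1, so 2 is a residue.
(3/263) = +1, so 3 is a residue.
(4/263) = +1, so 4 is a residue.
(5/263) = −1, so 5 is the smallest positive non-residue mod 263.

5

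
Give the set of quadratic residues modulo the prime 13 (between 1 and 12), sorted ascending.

Square k = 1,…,6 (k and 13−k give the same square):
1²=1, 2²=4, 3²=9, 4²≡3, 5²≡12, 6²≡10 (mod 13).
So the quadratic residues mod 13 are {1, 3, 4, 9, 10, 12}.

1,3,4,9,10,12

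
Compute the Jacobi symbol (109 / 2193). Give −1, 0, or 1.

Reciprocity: 109 ≡ 1 and 2193 ≡ 1 (mod 4), so (109/2193) = +(2193/109).
Reduce top mod 109: now compute (13/109).
Reciprocity: 13 ≡ 1 and 109 ≡ 1 (mod 4), so (13/109) = +(109/13).
Reduce top mod 13: now compute (5/13).
Reciprocity: 5 ≡ 1 and 13 ≡ 1 (mod 4), so (5/13) = +(13/5).
Reduce top mod 5: now compute (3/5).
Reciprocity: 3 ≡ 3 and 5 ≡ 1 (mod 4), so (3/5) = +(5/3).
Reduce top mod 3: now compute (2/3).
Pull out 2: since 3 ≡ 3 (mod 8), (2/3) = -1.
Reached (1/3) = 1. Collecting the sign flips along the way, the symbol is -1.

-1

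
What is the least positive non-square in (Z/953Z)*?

3

(2/953) = +1, so 2 is a residue.
(3/953) = −1, so 3 is the smallest positive non-residue mod 953.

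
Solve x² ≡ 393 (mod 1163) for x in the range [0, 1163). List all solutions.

Since 1163 ≡ 3 (mod 4), a square root of 393 is 393^((1163+1)/4) = 393^291 mod 1163.
Repeated squaring: 393^2≡933, 393^4≡565, 393^8≡563, 393^16≡633, 393^32≡617, 393^64≡388, 393^128≡517, 393^256≡962 (mod 1163).
393^291 = 393^(256+32+2+1) ≡ 142 (mod 1163).
Check: 142² = 20164 ≡ 393 (mod 1163). The two roots are 142 and 1021.

142, 1021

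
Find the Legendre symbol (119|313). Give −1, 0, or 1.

Euler's criterion: (119/313) ≡ 119^156 (mod 313).
119^2 ≡ 76 (mod 313)
119^4 ≡ 142 (mod 313)
119^8 ≡ 132 (mod 313)
119^16 ≡ 209 (mod 313)
119^32 ≡ 174 (mod 313)
119^64 ≡ 228 (mod 313)
119^128 ≡ 26 (mod 313)
119^156 = 119^(128+16+8+4) ≡ 1 (mod 313).
Result is 1, so (119/313) = 1.

1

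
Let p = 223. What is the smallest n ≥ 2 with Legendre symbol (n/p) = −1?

(2/223) = +1, so 2 is a residue.
(3/223) = −1, so 3 is the smallest positive non-residue mod 223.

3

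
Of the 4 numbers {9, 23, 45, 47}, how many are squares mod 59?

2

(9/59) = +1 → QR.
(23/59) = -1 → non-residue.
(45/59) = +1 → QR.
(47/59) = -1 → non-residue.
Total quadratic residues among the 4: 2.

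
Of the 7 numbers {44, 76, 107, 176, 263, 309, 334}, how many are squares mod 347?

4

(44/347) = +1 → QR.
(76/347) = -1 → non-residue.
(107/347) = +1 → QR.
(176/347) = +1 → QR.
(263/347) = +1 → QR.
(309/347) = -1 → non-residue.
(334/347) = -1 → non-residue.
Total quadratic residues among the 7: 4.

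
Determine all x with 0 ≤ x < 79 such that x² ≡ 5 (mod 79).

20, 59

Since 79 ≡ 3 (mod 4), a square root of 5 is 5^((79+1)/4) = 5^20 mod 79.
Repeated squaring: 5^2≡25, 5^4≡72, 5^8≡49, 5^16≡31 (mod 79).
5^20 = 5^(16+4) ≡ 20 (mod 79).
Check: 20² = 400 ≡ 5 (mod 79). The two roots are 20 and 59.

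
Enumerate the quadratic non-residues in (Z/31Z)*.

Square k = 1,…,15 (k and 31−k give the same square):
1²=1, 2²=4, 3²=9, 4²=16, 5²=25, 6²≡5, 7²≡18, 8²≡2, 9²≡19, 10²≡7, 11²≡28, 12²≡20, 13²≡14, 14²≡10, 15²≡8 (mod 31).
The residues are {1, 2, 4, 5, 7, 8, 9, 10, 14, 16, 18, 19, 20, 25, 28}; the non-residues are the remaining 15 nonzero classes.

3, 6, 11, 12, 13, 15, 17, 21, 22, 23, 24, 26, 27, 29, 30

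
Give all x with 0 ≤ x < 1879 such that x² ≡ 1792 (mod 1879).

785, 1094

Since 1879 ≡ 3 (mod 4), a square root of 1792 is 1792^((1879+1)/4) = 1792^470 mod 1879.
Repeated squaring: 1792^2≡53, 1792^4≡930, 1792^8≡560, 1792^16≡1686, 1792^32≡1548, 1792^64≡579, 1792^128≡779, 1792^256≡1803 (mod 1879).
1792^470 = 1792^(256+128+64+16+4+2) ≡ 1094 (mod 1879).
Check: 1094² = 1196836 ≡ 1792 (mod 1879). The two roots are 785 and 1094.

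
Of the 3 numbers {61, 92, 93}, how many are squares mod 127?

(61/127) = +1 → QR.
(92/127) = -1 → non-residue.
(93/127) = -1 → non-residue.
Total quadratic residues among the 3: 1.

1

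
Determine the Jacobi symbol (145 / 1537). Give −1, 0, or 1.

Reciprocity: 145 ≡ 1 and 1537 ≡ 1 (mod 4), so (145/1537) = +(1537/145).
Reduce top mod 145: now compute (87/145).
Reciprocity: 87 ≡ 3 and 145 ≡ 1 (mod 4), so (87/145) = +(145/87).
Reduce top mod 87: now compute (58/87).
Pull out 2: since 87 ≡ 7 (mod 8), (2/87) = +1.
Reciprocity: 29 ≡ 1 and 87 ≡ 3 (mod 4), so (29/87) = +(87/29).
Reduce top mod 29: now compute (0/29).
Top reduces to 0: gcd > 1, so the symbol is 0.

0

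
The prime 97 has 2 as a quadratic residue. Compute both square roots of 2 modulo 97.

97 ≡ 1 (mod 4), so we find a root by search.
Trying successive values, 14² = 196 ≡ 2 (mod 97). The other root is 97 − 14 = 83.

14, 83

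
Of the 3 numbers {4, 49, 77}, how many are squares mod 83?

3

(4/83) = +1 → QR.
(49/83) = +1 → QR.
(77/83) = +1 → QR.
Total quadratic residues among the 3: 3.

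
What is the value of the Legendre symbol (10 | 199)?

Euler's criterion: (10/199) ≡ 10^99 (mod 199).
10^2 ≡ 100 (mod 199)
10^4 ≡ 50 (mod 199)
10^8 ≡ 112 (mod 199)
10^16 ≡ 7 (mod 199)
10^32 ≡ 49 (mod 199)
10^64 ≡ 13 (mod 199)
10^99 = 10^(64+32+2+1) ≡ 1 (mod 199).
Result is 1, so (10/199) = 1.

1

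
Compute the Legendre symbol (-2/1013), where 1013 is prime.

-1

First reduce: -2 ≡ 1011 (mod 1013).
Reciprocity: 1011 ≡ 3 and 1013 ≡ 1 (mod 4), so (1011/1013) = +(1013/1011).
Reduce top mod 1011: now compute (2/1011).
Pull out 2: since 1011 ≡ 3 (mod 8), (2/1011) = -1.
Reached (1/1011) = 1. Collecting the sign flips along the way, the symbol is -1.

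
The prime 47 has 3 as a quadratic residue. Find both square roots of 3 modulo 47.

12, 35

Since 47 ≡ 3 (mod 4), a square root of 3 is 3^((47+1)/4) = 3^12 mod 47.
Repeated squaring: 3^2≡9, 3^4≡34, 3^8≡28 (mod 47).
3^12 = 3^(8+4) ≡ 12 (mod 47).
Check: 12² = 144 ≡ 3 (mod 47). The two roots are 12 and 35.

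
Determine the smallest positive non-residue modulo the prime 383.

(2/383) = +1, so 2 is a residue.
(3/383) = +1, so 3 is a residue.
(4/383) = +1, so 4 is a residue.
(5/383) = −1, so 5 is the smallest positive non-residue mod 383.

5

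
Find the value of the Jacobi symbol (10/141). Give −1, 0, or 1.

Pull out 2: since 141 ≡ 5 (mod 8), (2/141) = -1.
Reciprocity: 5 ≡ 1 and 141 ≡ 1 (mod 4), so (5/141) = +(141/5).
Reduce top mod 5: now compute (1/5).
Reached (1/5) = 1. Collecting the sign flips along the way, the symbol is -1.

-1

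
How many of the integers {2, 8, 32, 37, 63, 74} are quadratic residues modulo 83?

2

(2/83) = -1 → non-residue.
(8/83) = -1 → non-residue.
(32/83) = -1 → non-residue.
(37/83) = +1 → QR.
(63/83) = +1 → QR.
(74/83) = -1 → non-residue.
Total quadratic residues among the 6: 2.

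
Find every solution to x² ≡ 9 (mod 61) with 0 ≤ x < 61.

3, 58

61 ≡ 1 (mod 4), so we find a root by search.
Trying successive values, 3² = 9 ≡ 9 (mod 61). The other root is 61 − 3 = 58.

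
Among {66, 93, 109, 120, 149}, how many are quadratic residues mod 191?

(66/191) = -1 → non-residue.
(93/191) = -1 → non-residue.
(109/191) = +1 → QR.
(120/191) = +1 → QR.
(149/191) = +1 → QR.
Total quadratic residues among the 5: 3.

3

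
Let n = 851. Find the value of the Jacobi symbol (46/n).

Pull out 2: since 851 ≡ 3 (mod 8), (2/851) = -1.
Reciprocity: 23 ≡ 3 and 851 ≡ 3 (mod 4), so (23/851) = −(851/23).
Reduce top mod 23: now compute (0/23).
Top reduces to 0: gcd > 1, so the symbol is 0.

0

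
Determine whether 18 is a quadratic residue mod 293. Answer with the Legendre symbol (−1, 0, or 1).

Pull out 2: since 293 ≡ 5 (mod 8), (2/293) = -1.
Reciprocity: 9 ≡ 1 and 293 ≡ 1 (mod 4), so (9/293) = +(293/9).
Reduce top mod 9: now compute (5/9).
Reciprocity: 5 ≡ 1 and 9 ≡ 1 (mod 4), so (5/9) = +(9/5).
Reduce top mod 5: now compute (4/5).
Pull out 2^2: since 5 ≡ 5 (mod 8), (2/5) = -1, so (2/5)^2 = +1.
Reached (1/5) = 1. Collecting the sign flips along the way, the symbol is -1.

-1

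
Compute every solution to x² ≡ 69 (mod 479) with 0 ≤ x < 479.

126, 353

Since 479 ≡ 3 (mod 4), a square root of 69 is 69^((479+1)/4) = 69^120 mod 479.
Repeated squaring: 69^2≡450, 69^4≡362, 69^8≡277, 69^16≡89, 69^32≡257, 69^64≡426 (mod 479).
69^120 = 69^(64+32+16+8) ≡ 126 (mod 479).
Check: 126² = 15876 ≡ 69 (mod 479). The two roots are 126 and 353.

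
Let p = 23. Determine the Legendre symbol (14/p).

-1

Euler's criterion: (14/23) ≡ 14^11 (mod 23).
14^2 ≡ 12 (mod 23)
14^4 ≡ 6 (mod 23)
14^8 ≡ 13 (mod 23)
14^11 = 14^(8+2+1) ≡ 22 (mod 23).
Result is 22 ≡ −1, so (14/23) = −1.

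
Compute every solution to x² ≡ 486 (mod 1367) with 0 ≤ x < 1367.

249, 1118

Since 1367 ≡ 3 (mod 4), a square root of 486 is 486^((1367+1)/4) = 486^342 mod 1367.
Repeated squaring: 486^2≡1072, 486^4≡904, 486^8≡1117, 486^16≡985, 486^32≡1022, 486^64≡96, 486^128≡1014, 486^256≡212 (mod 1367).
486^342 = 486^(256+64+16+4+2) ≡ 249 (mod 1367).
Check: 249² = 62001 ≡ 486 (mod 1367). The two roots are 249 and 1118.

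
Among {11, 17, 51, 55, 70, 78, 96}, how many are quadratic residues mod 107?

1

(11/107) = +1 → QR.
(17/107) = -1 → non-residue.
(51/107) = -1 → non-residue.
(55/107) = -1 → non-residue.
(70/107) = -1 → non-residue.
(78/107) = -1 → non-residue.
(96/107) = -1 → non-residue.
Total quadratic residues among the 7: 1.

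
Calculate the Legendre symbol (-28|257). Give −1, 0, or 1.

-1

Euler's criterion: (-28/257) ≡ 229^128 (mod 257).
229^2 ≡ 13 (mod 257)
229^4 ≡ 169 (mod 257)
229^8 ≡ 34 (mod 257)
229^16 ≡ 128 (mod 257)
229^32 ≡ 193 (mod 257)
229^64 ≡ 241 (mod 257)
229^128 ≡ 256 (mod 257)
229^128 = 229^(128) ≡ 256 (mod 257).
Result is 256 ≡ −1, so (-28/257) = −1.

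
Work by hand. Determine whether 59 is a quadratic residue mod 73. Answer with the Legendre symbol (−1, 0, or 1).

-1

Euler's criterion: (59/73) ≡ 59^36 (mod 73).
59^2 ≡ 50 (mod 73)
59^4 ≡ 18 (mod 73)
59^8 ≡ 32 (mod 73)
59^16 ≡ 2 (mod 73)
59^32 ≡ 4 (mod 73)
59^36 = 59^(32+4) ≡ 72 (mod 73).
Result is 72 ≡ −1, so (59/73) = −1.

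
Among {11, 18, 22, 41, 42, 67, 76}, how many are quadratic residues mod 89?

5

(11/89) = +1 → QR.
(18/89) = +1 → QR.
(22/89) = +1 → QR.
(41/89) = -1 → non-residue.
(42/89) = +1 → QR.
(67/89) = +1 → QR.
(76/89) = -1 → non-residue.
Total quadratic residues among the 7: 5.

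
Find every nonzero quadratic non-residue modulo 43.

Square k = 1,…,21 (k and 43−k give the same square):
1²=1, 2²=4, 3²=9, 4²=16, 5²=25, 6²=36, 7²≡6, 8²≡21, 9²≡38, 10²≡14, 11²≡35, 12²≡15, 13²≡40, 14²≡24, 15²≡10, 16²≡41, 17²≡31, 18²≡23, 19²≡17, 20²≡13, 21²≡11 (mod 43).
The residues are {1, 4, 6, 9, 10, 11, 13, 14, 15, 16, 17, 21, 23, 24, 25, 31, 35, 36, 38, 40, 41}; the non-residues are the remaining 21 nonzero classes.

2 3 5 7 8 12 18 19 20 22 26 27 28 29 30 32 33 34 37 39 42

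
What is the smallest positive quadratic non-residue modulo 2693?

2

(2/2693) = −1, so 2 is the smallest positive non-residue mod 2693.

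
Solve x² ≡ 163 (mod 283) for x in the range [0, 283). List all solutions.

27, 256

Since 283 ≡ 3 (mod 4), a square root of 163 is 163^((283+1)/4) = 163^71 mod 283.
Repeated squaring: 163^2≡250, 163^4≡240, 163^8≡151, 163^16≡161, 163^32≡168, 163^64≡207 (mod 283).
163^71 = 163^(64+4+2+1) ≡ 256 (mod 283).
Check: 256² = 65536 ≡ 163 (mod 283). The two roots are 27 and 256.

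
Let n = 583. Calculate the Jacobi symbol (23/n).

-1

Reciprocity: 23 ≡ 3 and 583 ≡ 3 (mod 4), so (23/583) = −(583/23).
Reduce top mod 23: now compute (8/23).
Pull out 2^3: since 23 ≡ 7 (mod 8), (2/23) = +1, so (2/23)^3 = +1.
Reached (1/23) = 1. Collecting the sign flips along the way, the symbol is -1.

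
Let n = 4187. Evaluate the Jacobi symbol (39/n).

Reciprocity: 39 ≡ 3 and 4187 ≡ 3 (mod 4), so (39/4187) = −(4187/39).
Reduce top mod 39: now compute (14/39).
Pull out 2: since 39 ≡ 7 (mod 8), (2/39) = +1.
Reciprocity: 7 ≡ 3 and 39 ≡ 3 (mod 4), so (7/39) = −(39/7).
Reduce top mod 7: now compute (4/7).
Pull out 2^2: since 7 ≡ 7 (mod 8), (2/7) = +1, so (2/7)^2 = +1.
Reached (1/7) = 1. Collecting the sign flips along the way, the symbol is +1.

1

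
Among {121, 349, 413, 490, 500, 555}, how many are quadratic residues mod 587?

5

(121/587) = +1 → QR.
(349/587) = +1 → QR.
(413/587) = +1 → QR.
(490/587) = +1 → QR.
(500/587) = -1 → non-residue.
(555/587) = +1 → QR.
Total quadratic residues among the 6: 5.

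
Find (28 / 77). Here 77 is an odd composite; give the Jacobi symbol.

0

Pull out 2^2: since 77 ≡ 5 (mod 8), (2/77) = -1, so (2/77)^2 = +1.
Reciprocity: 7 ≡ 3 and 77 ≡ 1 (mod 4), so (7/77) = +(77/7).
Reduce top mod 7: now compute (0/7).
Top reduces to 0: gcd > 1, so the symbol is 0.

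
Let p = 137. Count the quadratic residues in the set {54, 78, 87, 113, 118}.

(54/137) = -1 → non-residue.
(78/137) = +1 → QR.
(87/137) = +1 → QR.
(113/137) = -1 → non-residue.
(118/137) = +1 → QR.
Total quadratic residues among the 5: 3.

3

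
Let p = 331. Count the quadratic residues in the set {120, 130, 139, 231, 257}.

3

(120/331) = +1 → QR.
(130/331) = +1 → QR.
(139/331) = +1 → QR.
(231/331) = -1 → non-residue.
(257/331) = -1 → non-residue.
Total quadratic residues among the 5: 3.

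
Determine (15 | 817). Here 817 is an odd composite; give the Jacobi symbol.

-1

Reciprocity: 15 ≡ 3 and 817 ≡ 1 (mod 4), so (15/817) = +(817/15).
Reduce top mod 15: now compute (7/15).
Reciprocity: 7 ≡ 3 and 15 ≡ 3 (mod 4), so (7/15) = −(15/7).
Reduce top mod 7: now compute (1/7).
Reached (1/7) = 1. Collecting the sign flips along the way, the symbol is -1.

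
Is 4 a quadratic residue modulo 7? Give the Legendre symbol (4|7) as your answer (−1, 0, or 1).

1

Pull out 2^2: since 7 ≡ 7 (mod 8), (2/7) = +1, so (2/7)^2 = +1.
Reached (1/7) = 1. Collecting the sign flips along the way, the symbol is +1.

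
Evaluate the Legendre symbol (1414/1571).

Pull out 2: since 1571 ≡ 3 (mod 8), (2/1571) = -1.
Reciprocity: 707 ≡ 3 and 1571 ≡ 3 (mod 4), so (707/1571) = −(1571/707).
Reduce top mod 707: now compute (157/707).
Reciprocity: 157 ≡ 1 and 707 ≡ 3 (mod 4), so (157/707) = +(707/157).
Reduce top mod 157: now compute (79/157).
Reciprocity: 79 ≡ 3 and 157 ≡ 1 (mod 4), so (79/157) = +(157/79).
Reduce top mod 79: now compute (78/79).
Pull out 2: since 79 ≡ 7 (mod 8), (2/79) = +1.
Reciprocity: 39 ≡ 3 and 79 ≡ 3 (mod 4), so (39/79) = −(79/39).
Reduce top mod 39: now compute (1/39).
Reached (1/39) = 1. Collecting the sign flips along the way, the symbol is -1.

-1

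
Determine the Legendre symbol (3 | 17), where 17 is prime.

-1

Reciprocity: 3 ≡ 3 and 17 ≡ 1 (mod 4), so (3/17) = +(17/3).
Reduce top mod 3: now compute (2/3).
Pull out 2: since 3 ≡ 3 (mod 8), (2/3) = -1.
Reached (1/3) = 1. Collecting the sign flips along the way, the symbol is -1.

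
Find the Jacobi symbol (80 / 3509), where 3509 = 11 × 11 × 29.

1

Pull out 2^4: since 3509 ≡ 5 (mod 8), (2/3509) = -1, so (2/3509)^4 = +1.
Reciprocity: 5 ≡ 1 and 3509 ≡ 1 (mod 4), so (5/3509) = +(3509/5).
Reduce top mod 5: now compute (4/5).
Pull out 2^2: since 5 ≡ 5 (mod 8), (2/5) = -1, so (2/5)^2 = +1.
Reached (1/5) = 1. Collecting the sign flips along the way, the symbol is +1.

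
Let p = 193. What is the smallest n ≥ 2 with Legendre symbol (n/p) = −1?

5

(2/193) = +1, so 2 is a residue.
(3/193) = +1, so 3 is a residue.
(4/193) = +1, so 4 is a residue.
(5/193) = −1, so 5 is the smallest positive non-residue mod 193.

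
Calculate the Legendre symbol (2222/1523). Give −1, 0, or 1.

First reduce: 2222 ≡ 699 (mod 1523).
Reciprocity: 699 ≡ 3 and 1523 ≡ 3 (mod 4), so (699/1523) = −(1523/699).
Reduce top mod 699: now compute (125/699).
Reciprocity: 125 ≡ 1 and 699 ≡ 3 (mod 4), so (125/699) = +(699/125).
Reduce top mod 125: now compute (74/125).
Pull out 2: since 125 ≡ 5 (mod 8), (2/125) = -1.
Reciprocity: 37 ≡ 1 and 125 ≡ 1 (mod 4), so (37/125) = +(125/37).
Reduce top mod 37: now compute (14/37).
Pull out 2: since 37 ≡ 5 (mod 8), (2/37) = -1.
Reciprocity: 7 ≡ 3 and 37 ≡ 1 (mod 4), so (7/37) = +(37/7).
Reduce top mod 7: now compute (2/7).
Pull out 2: since 7 ≡ 7 (mod 8), (2/7) = +1.
Reached (1/7) = 1. Collecting the sign flips along the way, the symbol is -1.

-1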